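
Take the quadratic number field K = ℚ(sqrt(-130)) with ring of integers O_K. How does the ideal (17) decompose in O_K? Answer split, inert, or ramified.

p is inert

Since -130 ≢ 1 mod 4, the ring of integers is ℤ[√-130] with discriminant 4·(-130) = -520.
Since gcd(17, -520) = 1 the prime 17 does not ramify.
(-130/17) = 6^8 mod 17 = 16, giving Legendre symbol -1.
(-130/17) = -1, so 17 is inert.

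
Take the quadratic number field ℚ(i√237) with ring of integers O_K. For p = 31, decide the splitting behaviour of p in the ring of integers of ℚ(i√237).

Since -237 ≢ 1 mod 4, the ring of integers is ℤ[√-237] with discriminant 4·(-237) = -948.
31 ∤ -948, so 31 is unramified.
Compute (-237/31) via Euler: 11^((31-1)/2) mod 31 = 30, so (-237/31) = -1.
d is a non-residue mod p, hence 31 remains inert in O_K.

remains prime (inert)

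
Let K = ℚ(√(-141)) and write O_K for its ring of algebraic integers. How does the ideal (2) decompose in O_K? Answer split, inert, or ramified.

Since -141 ≢ 1 mod 4, the ring of integers is ℤ[√-141] with discriminant 4·(-141) = -564.
Ramification test: 2 | -564. The prime 2 ramifies in K.

ramified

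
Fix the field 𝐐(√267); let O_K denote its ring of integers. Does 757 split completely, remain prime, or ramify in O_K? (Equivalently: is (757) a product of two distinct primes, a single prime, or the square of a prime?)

d = 267 ≡ 3 (mod 4), so O_K = ℤ[√267] and disc(K) = 4d = 1068.
disc(K) = 1068 is not divisible by 757; 757 is unramified.
Euler's criterion: 267^378 mod 757 = 1. Thus (267|757) = 1.
d is a quadratic residue mod p, hence 757 splits in O_K.

split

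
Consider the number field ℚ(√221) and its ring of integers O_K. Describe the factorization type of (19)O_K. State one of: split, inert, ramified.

inert

221 mod 4 = 1, hence disc K = 221 and O_K = ℤ[(1+√221)/2].
Since gcd(19, 221) = 1 the prime 19 does not ramify.
(221/19) = 12^9 mod 19 = 18, giving Legendre symbol -1.
(221/19) = -1, so 19 is inert.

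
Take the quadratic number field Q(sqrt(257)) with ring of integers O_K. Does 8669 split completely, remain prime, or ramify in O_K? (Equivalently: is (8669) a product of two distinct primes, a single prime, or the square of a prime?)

8669 remains inert

Since 257 ≡ 1 mod 4, the ring of integers is ℤ[(1+√257)/2] with discriminant 257.
Since gcd(8669, 257) = 1 the prime 8669 does not ramify.
Compute (257/8669) via Euler: 257^((8669-1)/2) mod 8669 = 8668, so (257/8669) = -1.
(257/8669) = -1, so 8669 is inert.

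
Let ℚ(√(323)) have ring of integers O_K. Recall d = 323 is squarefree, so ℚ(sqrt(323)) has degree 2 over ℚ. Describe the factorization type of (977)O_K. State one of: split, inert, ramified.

977 remains inert

323 mod 4 = 3, hence disc K = 4·323 = 1292 and O_K = ℤ[√323].
disc(K) = 1292 is not divisible by 977; 977 is unramified.
Legendre symbol by Euler's criterion: (323/977) ≡ 323^488 ≡ 976 (mod 977), i.e. (323/977) = -1.
d is a non-residue mod p, hence 977 remains inert in O_K.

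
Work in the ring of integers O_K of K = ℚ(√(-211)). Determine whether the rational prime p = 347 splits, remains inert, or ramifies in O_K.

splits completely

Since -211 ≡ 1 mod 4, the ring of integers is ℤ[(1+√-211)/2] with discriminant -211.
disc(K) = -211 is not divisible by 347; 347 is unramified.
Compute (-211/347) via Euler: 136^((347-1)/2) mod 347 = 1, so (-211/347) = 1.
Legendre symbol 1 ⇒ 347 is split.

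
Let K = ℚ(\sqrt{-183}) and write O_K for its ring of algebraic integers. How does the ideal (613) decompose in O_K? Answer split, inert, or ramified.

-183 mod 4 = 1, hence disc K = -183 and O_K = ℤ[(1+√-183)/2].
613 ∤ -183, so 613 is unramified.
Euler's criterion: (-183)^306 mod 613 = 1. Thus (-183|613) = 1.
(-183/613) = 1, so 613 splits.

p splits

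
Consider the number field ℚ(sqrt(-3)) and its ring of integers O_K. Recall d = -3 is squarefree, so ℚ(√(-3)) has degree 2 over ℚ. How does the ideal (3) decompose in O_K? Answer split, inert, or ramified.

Since -3 ≡ 1 mod 4, the ring of integers is ℤ[(1+√-3)/2] with discriminant -3.
3 divides disc(K) = -3, so 3 ramifies.

ramifies in O_K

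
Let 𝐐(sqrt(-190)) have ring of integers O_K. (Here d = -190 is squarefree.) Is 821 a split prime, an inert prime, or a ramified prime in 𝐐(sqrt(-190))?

d = -190 ≡ 2 (mod 4), so O_K = ℤ[√-190] and disc(K) = 4d = -760.
Since gcd(821, -760) = 1 the prime 821 does not ramify.
Legendre symbol by Euler's criterion: (-190/821) ≡ (-190)^410 ≡ 820 (mod 821), i.e. (-190/821) = -1.
(-190/821) = -1, so 821 is inert.

821 remains inert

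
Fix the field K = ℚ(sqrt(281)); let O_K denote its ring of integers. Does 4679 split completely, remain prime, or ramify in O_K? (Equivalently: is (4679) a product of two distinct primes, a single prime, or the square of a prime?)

281 mod 4 = 1, hence disc K = 281 and O_K = ℤ[(1+√281)/2].
Since gcd(4679, 281) = 1 the prime 4679 does not ramify.
Legendre symbol by Euler's criterion: (281/4679) ≡ 281^2339 ≡ 1 (mod 4679), i.e. (281/4679) = 1.
Legendre symbol 1 ⇒ 4679 is split.

split — (4679) = 𝔭₁𝔭₂ with 𝔭₁ ≠ 𝔭₂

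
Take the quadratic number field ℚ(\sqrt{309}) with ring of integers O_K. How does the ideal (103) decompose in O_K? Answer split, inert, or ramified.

309 mod 4 = 1, hence disc K = 309 and O_K = ℤ[(1+√309)/2].
disc(K) = 309 = 103·3, so p = 103 is ramified.

ramified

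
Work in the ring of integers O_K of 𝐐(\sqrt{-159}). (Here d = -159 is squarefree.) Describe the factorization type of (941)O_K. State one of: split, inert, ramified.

Since -159 ≡ 1 mod 4, the ring of integers is ℤ[(1+√-159)/2] with discriminant -159.
disc(K) = -159 is not divisible by 941; 941 is unramified.
Euler's criterion: (-159)^470 mod 941 = 940. Thus (-159|941) = -1.
d is a non-residue mod p, hence 941 remains inert in O_K.

inert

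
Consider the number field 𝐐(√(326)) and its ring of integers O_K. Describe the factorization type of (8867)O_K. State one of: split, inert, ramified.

splits completely

Since 326 ≢ 1 mod 4, the ring of integers is ℤ[√326] with discriminant 4·326 = 1304.
8867 ∤ 1304, so 8867 is unramified.
Compute (326/8867) via Euler: 326^((8867-1)/2) mod 8867 = 1, so (326/8867) = 1.
Legendre symbol 1 ⇒ 8867 is split.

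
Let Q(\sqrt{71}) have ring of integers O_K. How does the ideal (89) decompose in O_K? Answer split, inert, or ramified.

d = 71 ≡ 3 (mod 4), so O_K = ℤ[√71] and disc(K) = 4d = 284.
Since gcd(89, 284) = 1 the prime 89 does not ramify.
Legendre symbol by Euler's criterion: (71/89) ≡ 71^44 ≡ 1 (mod 89), i.e. (71/89) = 1.
(71/89) = 1, so 89 splits.

89 splits in O_K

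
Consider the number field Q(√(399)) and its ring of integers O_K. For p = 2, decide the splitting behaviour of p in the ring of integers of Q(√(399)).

399 mod 4 = 3, hence disc K = 4·399 = 1596 and O_K = ℤ[√399].
disc(K) = 1596 = 2·798, so p = 2 is ramified.

2 is ramified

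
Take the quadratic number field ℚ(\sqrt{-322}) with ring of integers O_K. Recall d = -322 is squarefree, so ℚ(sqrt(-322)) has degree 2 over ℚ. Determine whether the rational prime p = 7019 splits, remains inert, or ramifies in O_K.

-322 mod 4 = 2, hence disc K = 4·(-322) = -1288 and O_K = ℤ[√-322].
Since gcd(7019, -1288) = 1 the prime 7019 does not ramify.
Compute (-322/7019) via Euler: 6697^((7019-1)/2) mod 7019 = 7018, so (-322/7019) = -1.
Legendre symbol -1 ⇒ 7019 is inert.

p is inert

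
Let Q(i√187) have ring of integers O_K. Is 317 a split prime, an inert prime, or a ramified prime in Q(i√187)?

-187 mod 4 = 1, hence disc K = -187 and O_K = ℤ[(1+√-187)/2].
317 ∤ -187, so 317 is unramified.
Legendre symbol by Euler's criterion: (-187/317) ≡ (-187)^158 ≡ 316 (mod 317), i.e. (-187/317) = -1.
(-187/317) = -1, so 317 is inert.

317 remains inert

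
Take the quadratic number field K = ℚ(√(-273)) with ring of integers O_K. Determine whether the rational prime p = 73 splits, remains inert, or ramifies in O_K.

p splits

-273 mod 4 = 3, hence disc K = 4·(-273) = -1092 and O_K = ℤ[√-273].
disc(K) = -1092 is not divisible by 73; 73 is unramified.
Compute (-273/73) via Euler: 19^((73-1)/2) mod 73 = 1, so (-273/73) = 1.
d is a quadratic residue mod p, hence 73 splits in O_K.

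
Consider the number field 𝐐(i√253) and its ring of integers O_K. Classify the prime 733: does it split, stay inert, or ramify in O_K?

Since -253 ≢ 1 mod 4, the ring of integers is ℤ[√-253] with discriminant 4·(-253) = -1012.
733 ∤ -1012, so 733 is unramified.
Euler's criterion: (-253)^366 mod 733 = 1. Thus (-253|733) = 1.
d is a quadratic residue mod p, hence 733 splits in O_K.

p splits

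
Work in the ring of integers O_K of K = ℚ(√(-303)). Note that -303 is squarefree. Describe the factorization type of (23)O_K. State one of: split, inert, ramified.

d = -303 ≡ 1 (mod 4), so O_K = ℤ[(1+√-303)/2] and disc(K) = d = -303.
23 ∤ -303, so 23 is unramified.
Compute (-303/23) via Euler: 19^((23-1)/2) mod 23 = 22, so (-303/23) = -1.
Legendre symbol -1 ⇒ 23 is inert.

remains prime (inert)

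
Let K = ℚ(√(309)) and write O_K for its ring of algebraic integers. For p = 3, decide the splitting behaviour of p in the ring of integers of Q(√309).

d = 309 ≡ 1 (mod 4), so O_K = ℤ[(1+√309)/2] and disc(K) = d = 309.
disc(K) = 309 = 3·103, so p = 3 is ramified.

ramified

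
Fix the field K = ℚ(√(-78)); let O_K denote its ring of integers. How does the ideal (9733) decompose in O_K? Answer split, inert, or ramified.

9733 remains inert

-78 mod 4 = 2, hence disc K = 4·(-78) = -312 and O_K = ℤ[√-78].
9733 ∤ -312, so 9733 is unramified.
Legendre symbol by Euler's criterion: (-78/9733) ≡ (-78)^4866 ≡ 9732 (mod 9733), i.e. (-78/9733) = -1.
d is a non-residue mod p, hence 9733 remains inert in O_K.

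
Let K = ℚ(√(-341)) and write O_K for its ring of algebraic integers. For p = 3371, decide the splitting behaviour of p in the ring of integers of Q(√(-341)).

p splits

Since -341 ≢ 1 mod 4, the ring of integers is ℤ[√-341] with discriminant 4·(-341) = -1364.
3371 ∤ -1364, so 3371 is unramified.
Compute (-341/3371) via Euler: 3030^((3371-1)/2) mod 3371 = 1, so (-341/3371) = 1.
d is a quadratic residue mod p, hence 3371 splits in O_K.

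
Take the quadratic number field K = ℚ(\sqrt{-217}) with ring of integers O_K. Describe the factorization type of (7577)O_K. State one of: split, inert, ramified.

7577 splits in O_K

-217 mod 4 = 3, hence disc K = 4·(-217) = -868 and O_K = ℤ[√-217].
Since gcd(7577, -868) = 1 the prime 7577 does not ramify.
(-217/7577) = 7360^3788 mod 7577 = 1, giving Legendre symbol 1.
Legendre symbol 1 ⇒ 7577 is split.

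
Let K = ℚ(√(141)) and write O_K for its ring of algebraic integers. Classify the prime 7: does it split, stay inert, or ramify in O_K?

d = 141 ≡ 1 (mod 4), so O_K = ℤ[(1+√141)/2] and disc(K) = d = 141.
7 ∤ 141, so 7 is unramified.
Compute (141/7) via Euler: 1^((7-1)/2) mod 7 = 1, so (141/7) = 1.
d is a quadratic residue mod p, hence 7 splits in O_K.

split — (7) = 𝔭₁𝔭₂ with 𝔭₁ ≠ 𝔭₂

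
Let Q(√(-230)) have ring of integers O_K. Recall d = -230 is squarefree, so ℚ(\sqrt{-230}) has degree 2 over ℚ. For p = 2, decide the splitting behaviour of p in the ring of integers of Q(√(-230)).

Since -230 ≢ 1 mod 4, the ring of integers is ℤ[√-230] with discriminant 4·(-230) = -920.
disc(K) = -920 = 2·(-460), so p = 2 is ramified.

ramified — (2) = 𝔭²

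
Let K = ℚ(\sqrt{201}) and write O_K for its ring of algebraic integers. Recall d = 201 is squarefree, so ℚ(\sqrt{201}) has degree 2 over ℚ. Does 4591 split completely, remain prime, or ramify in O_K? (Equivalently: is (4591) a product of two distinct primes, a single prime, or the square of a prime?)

split

d = 201 ≡ 1 (mod 4), so O_K = ℤ[(1+√201)/2] and disc(K) = d = 201.
4591 ∤ 201, so 4591 is unramified.
Compute (201/4591) via Euler: 201^((4591-1)/2) mod 4591 = 1, so (201/4591) = 1.
(201/4591) = 1, so 4591 splits.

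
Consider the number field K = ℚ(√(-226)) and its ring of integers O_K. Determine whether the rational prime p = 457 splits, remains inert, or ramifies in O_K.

-226 mod 4 = 2, hence disc K = 4·(-226) = -904 and O_K = ℤ[√-226].
Since gcd(457, -904) = 1 the prime 457 does not ramify.
(-226/457) = 231^228 mod 457 = 456, giving Legendre symbol -1.
(-226/457) = -1, so 457 is inert.

457 remains inert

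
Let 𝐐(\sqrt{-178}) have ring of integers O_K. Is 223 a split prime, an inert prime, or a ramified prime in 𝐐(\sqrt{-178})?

remains prime (inert)

-178 mod 4 = 2, hence disc K = 4·(-178) = -712 and O_K = ℤ[√-178].
Since gcd(223, -712) = 1 the prime 223 does not ramify.
Legendre symbol by Euler's criterion: (-178/223) ≡ (-178)^111 ≡ 222 (mod 223), i.e. (-178/223) = -1.
(-178/223) = -1, so 223 is inert.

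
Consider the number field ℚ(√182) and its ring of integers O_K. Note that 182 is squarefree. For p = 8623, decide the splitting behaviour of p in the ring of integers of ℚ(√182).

p splits

182 mod 4 = 2, hence disc K = 4·182 = 728 and O_K = ℤ[√182].
disc(K) = 728 is not divisible by 8623; 8623 is unramified.
Compute (182/8623) via Euler: 182^((8623-1)/2) mod 8623 = 1, so (182/8623) = 1.
(182/8623) = 1, so 8623 splits.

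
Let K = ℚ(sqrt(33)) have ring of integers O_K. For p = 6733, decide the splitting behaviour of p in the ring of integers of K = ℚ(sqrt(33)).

Since 33 ≡ 1 mod 4, the ring of integers is ℤ[(1+√33)/2] with discriminant 33.
6733 ∤ 33, so 6733 is unramified.
Euler's criterion: 33^3366 mod 6733 = 1. Thus (33|6733) = 1.
Legendre symbol 1 ⇒ 6733 is split.

split — (6733) = 𝔭₁𝔭₂ with 𝔭₁ ≠ 𝔭₂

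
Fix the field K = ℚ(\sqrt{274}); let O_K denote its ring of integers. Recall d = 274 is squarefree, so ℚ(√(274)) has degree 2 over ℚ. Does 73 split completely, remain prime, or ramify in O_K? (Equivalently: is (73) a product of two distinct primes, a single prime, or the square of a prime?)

p splits

Since 274 ≢ 1 mod 4, the ring of integers is ℤ[√274] with discriminant 4·274 = 1096.
Since gcd(73, 1096) = 1 the prime 73 does not ramify.
Legendre symbol by Euler's criterion: (274/73) ≡ 274^36 ≡ 1 (mod 73), i.e. (274/73) = 1.
d is a quadratic residue mod p, hence 73 splits in O_K.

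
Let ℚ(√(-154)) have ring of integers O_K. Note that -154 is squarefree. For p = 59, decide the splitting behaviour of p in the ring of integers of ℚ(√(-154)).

remains prime (inert)

d = -154 ≡ 2 (mod 4), so O_K = ℤ[√-154] and disc(K) = 4d = -616.
disc(K) = -616 is not divisible by 59; 59 is unramified.
Euler's criterion: (-154)^29 mod 59 = 58. Thus (-154|59) = -1.
Legendre symbol -1 ⇒ 59 is inert.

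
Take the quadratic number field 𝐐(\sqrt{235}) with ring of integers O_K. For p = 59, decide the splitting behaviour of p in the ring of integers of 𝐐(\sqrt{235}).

inert — (59) stays prime in O_K

d = 235 ≡ 3 (mod 4), so O_K = ℤ[√235] and disc(K) = 4d = 940.
disc(K) = 940 is not divisible by 59; 59 is unramified.
Euler's criterion: 235^29 mod 59 = 58. Thus (235|59) = -1.
Legendre symbol -1 ⇒ 59 is inert.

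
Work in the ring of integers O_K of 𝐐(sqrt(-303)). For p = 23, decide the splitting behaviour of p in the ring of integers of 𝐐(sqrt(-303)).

d = -303 ≡ 1 (mod 4), so O_K = ℤ[(1+√-303)/2] and disc(K) = d = -303.
Since gcd(23, -303) = 1 the prime 23 does not ramify.
Compute (-303/23) via Euler: 19^((23-1)/2) mod 23 = 22, so (-303/23) = -1.
d is a non-residue mod p, hence 23 remains inert in O_K.

inert — (23) stays prime in O_K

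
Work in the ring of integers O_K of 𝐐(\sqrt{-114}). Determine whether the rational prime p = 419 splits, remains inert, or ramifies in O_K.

d = -114 ≡ 2 (mod 4), so O_K = ℤ[√-114] and disc(K) = 4d = -456.
419 ∤ -456, so 419 is unramified.
Legendre symbol by Euler's criterion: (-114/419) ≡ (-114)^209 ≡ 418 (mod 419), i.e. (-114/419) = -1.
Legendre symbol -1 ⇒ 419 is inert.

419 remains inert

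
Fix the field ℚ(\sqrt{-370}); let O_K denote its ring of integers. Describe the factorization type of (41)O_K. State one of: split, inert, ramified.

p splits

d = -370 ≡ 2 (mod 4), so O_K = ℤ[√-370] and disc(K) = 4d = -1480.
Since gcd(41, -1480) = 1 the prime 41 does not ramify.
Compute (-370/41) via Euler: 40^((41-1)/2) mod 41 = 1, so (-370/41) = 1.
d is a quadratic residue mod p, hence 41 splits in O_K.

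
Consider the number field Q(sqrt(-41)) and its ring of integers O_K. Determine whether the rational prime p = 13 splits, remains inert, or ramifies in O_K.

inert

Since -41 ≢ 1 mod 4, the ring of integers is ℤ[√-41] with discriminant 4·(-41) = -164.
disc(K) = -164 is not divisible by 13; 13 is unramified.
Legendre symbol by Euler's criterion: (-41/13) ≡ (-41)^6 ≡ 12 (mod 13), i.e. (-41/13) = -1.
d is a non-residue mod p, hence 13 remains inert in O_K.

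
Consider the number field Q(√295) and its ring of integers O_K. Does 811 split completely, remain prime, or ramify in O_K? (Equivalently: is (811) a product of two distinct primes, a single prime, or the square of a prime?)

295 mod 4 = 3, hence disc K = 4·295 = 1180 and O_K = ℤ[√295].
811 ∤ 1180, so 811 is unramified.
Euler's criterion: 295^405 mod 811 = 1. Thus (295|811) = 1.
d is a quadratic residue mod p, hence 811 splits in O_K.

split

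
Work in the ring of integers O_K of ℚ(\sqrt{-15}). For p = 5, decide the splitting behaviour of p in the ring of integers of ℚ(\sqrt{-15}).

p ramifies

d = -15 ≡ 1 (mod 4), so O_K = ℤ[(1+√-15)/2] and disc(K) = d = -15.
Ramification test: 5 | -15. The prime 5 ramifies in K.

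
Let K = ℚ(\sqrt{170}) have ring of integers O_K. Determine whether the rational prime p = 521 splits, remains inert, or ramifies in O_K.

p is inert

170 mod 4 = 2, hence disc K = 4·170 = 680 and O_K = ℤ[√170].
521 ∤ 680, so 521 is unramified.
(170/521) = 170^260 mod 521 = 520, giving Legendre symbol -1.
(170/521) = -1, so 521 is inert.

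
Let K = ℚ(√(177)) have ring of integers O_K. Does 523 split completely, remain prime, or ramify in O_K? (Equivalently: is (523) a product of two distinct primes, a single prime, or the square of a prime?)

split — (523) = 𝔭₁𝔭₂ with 𝔭₁ ≠ 𝔭₂

Since 177 ≡ 1 mod 4, the ring of integers is ℤ[(1+√177)/2] with discriminant 177.
Since gcd(523, 177) = 1 the prime 523 does not ramify.
Legendre symbol by Euler's criterion: (177/523) ≡ 177^261 ≡ 1 (mod 523), i.e. (177/523) = 1.
(177/523) = 1, so 523 splits.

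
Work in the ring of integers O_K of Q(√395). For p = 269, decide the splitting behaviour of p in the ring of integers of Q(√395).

269 splits in O_K

Since 395 ≢ 1 mod 4, the ring of integers is ℤ[√395] with discriminant 4·395 = 1580.
269 ∤ 1580, so 269 is unramified.
(395/269) = 126^134 mod 269 = 1, giving Legendre symbol 1.
d is a quadratic residue mod p, hence 269 splits in O_K.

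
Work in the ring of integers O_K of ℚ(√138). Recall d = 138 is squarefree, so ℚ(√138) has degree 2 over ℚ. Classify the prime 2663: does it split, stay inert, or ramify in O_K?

138 mod 4 = 2, hence disc K = 4·138 = 552 and O_K = ℤ[√138].
disc(K) = 552 is not divisible by 2663; 2663 is unramified.
Compute (138/2663) via Euler: 138^((2663-1)/2) mod 2663 = 2662, so (138/2663) = -1.
d is a non-residue mod p, hence 2663 remains inert in O_K.

inert — (2663) stays prime in O_K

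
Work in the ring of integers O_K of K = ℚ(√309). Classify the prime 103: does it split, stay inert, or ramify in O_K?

309 mod 4 = 1, hence disc K = 309 and O_K = ℤ[(1+√309)/2].
Ramification test: 103 | 309. The prime 103 ramifies in K.

ramifies in O_K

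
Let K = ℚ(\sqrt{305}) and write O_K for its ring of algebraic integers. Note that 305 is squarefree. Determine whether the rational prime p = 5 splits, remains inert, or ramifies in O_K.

Since 305 ≡ 1 mod 4, the ring of integers is ℤ[(1+√305)/2] with discriminant 305.
disc(K) = 305 = 5·61, so p = 5 is ramified.

p ramifies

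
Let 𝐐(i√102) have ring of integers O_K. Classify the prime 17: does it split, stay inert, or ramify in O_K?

Since -102 ≢ 1 mod 4, the ring of integers is ℤ[√-102] with discriminant 4·(-102) = -408.
disc(K) = -408 = 17·(-24), so p = 17 is ramified.

ramified — (17) = 𝔭²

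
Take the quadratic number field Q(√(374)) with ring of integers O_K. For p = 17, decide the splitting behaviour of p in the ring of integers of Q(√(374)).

ramified

d = 374 ≡ 2 (mod 4), so O_K = ℤ[√374] and disc(K) = 4d = 1496.
17 divides disc(K) = 1496, so 17 ramifies.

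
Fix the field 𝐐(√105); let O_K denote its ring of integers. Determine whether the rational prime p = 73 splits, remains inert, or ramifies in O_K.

73 splits in O_K

d = 105 ≡ 1 (mod 4), so O_K = ℤ[(1+√105)/2] and disc(K) = d = 105.
73 ∤ 105, so 73 is unramified.
Compute (105/73) via Euler: 32^((73-1)/2) mod 73 = 1, so (105/73) = 1.
(105/73) = 1, so 73 splits.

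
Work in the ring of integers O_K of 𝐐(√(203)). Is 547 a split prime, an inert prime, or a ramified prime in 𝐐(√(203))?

remains prime (inert)

203 mod 4 = 3, hence disc K = 4·203 = 812 and O_K = ℤ[√203].
disc(K) = 812 is not divisible by 547; 547 is unramified.
Legendre symbol by Euler's criterion: (203/547) ≡ 203^273 ≡ 546 (mod 547), i.e. (203/547) = -1.
Legendre symbol -1 ⇒ 547 is inert.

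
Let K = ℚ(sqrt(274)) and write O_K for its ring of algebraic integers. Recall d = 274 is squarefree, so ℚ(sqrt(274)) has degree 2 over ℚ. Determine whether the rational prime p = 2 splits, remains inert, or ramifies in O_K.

Since 274 ≢ 1 mod 4, the ring of integers is ℤ[√274] with discriminant 4·274 = 1096.
Ramification test: 2 | 1096. The prime 2 ramifies in K.

ramified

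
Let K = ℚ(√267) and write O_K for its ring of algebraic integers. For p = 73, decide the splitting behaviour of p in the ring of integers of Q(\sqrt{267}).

splits completely

d = 267 ≡ 3 (mod 4), so O_K = ℤ[√267] and disc(K) = 4d = 1068.
Since gcd(73, 1068) = 1 the prime 73 does not ramify.
Compute (267/73) via Euler: 48^((73-1)/2) mod 73 = 1, so (267/73) = 1.
(267/73) = 1, so 73 splits.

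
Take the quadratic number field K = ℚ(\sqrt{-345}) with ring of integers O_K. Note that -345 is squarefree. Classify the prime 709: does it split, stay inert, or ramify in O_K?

-345 mod 4 = 3, hence disc K = 4·(-345) = -1380 and O_K = ℤ[√-345].
Since gcd(709, -1380) = 1 the prime 709 does not ramify.
Euler's criterion: (-345)^354 mod 709 = 708. Thus (-345|709) = -1.
Legendre symbol -1 ⇒ 709 is inert.

inert — (709) stays prime in O_K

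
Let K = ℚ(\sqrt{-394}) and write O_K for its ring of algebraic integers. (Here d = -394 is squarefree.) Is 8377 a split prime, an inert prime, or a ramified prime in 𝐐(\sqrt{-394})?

8377 remains inert

-394 mod 4 = 2, hence disc K = 4·(-394) = -1576 and O_K = ℤ[√-394].
8377 ∤ -1576, so 8377 is unramified.
Euler's criterion: (-394)^4188 mod 8377 = 8376. Thus (-394|8377) = -1.
(-394/8377) = -1, so 8377 is inert.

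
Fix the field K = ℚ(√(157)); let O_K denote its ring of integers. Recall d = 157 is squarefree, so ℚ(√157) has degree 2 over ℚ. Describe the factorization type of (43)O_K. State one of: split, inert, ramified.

Since 157 ≡ 1 mod 4, the ring of integers is ℤ[(1+√157)/2] with discriminant 157.
43 ∤ 157, so 43 is unramified.
Compute (157/43) via Euler: 28^((43-1)/2) mod 43 = 42, so (157/43) = -1.
(157/43) = -1, so 43 is inert.

p is inert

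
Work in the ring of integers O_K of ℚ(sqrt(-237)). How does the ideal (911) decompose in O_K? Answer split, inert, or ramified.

911 splits in O_K

-237 mod 4 = 3, hence disc K = 4·(-237) = -948 and O_K = ℤ[√-237].
Since gcd(911, -948) = 1 the prime 911 does not ramify.
Legendre symbol by Euler's criterion: (-237/911) ≡ (-237)^455 ≡ 1 (mod 911), i.e. (-237/911) = 1.
Legendre symbol 1 ⇒ 911 is split.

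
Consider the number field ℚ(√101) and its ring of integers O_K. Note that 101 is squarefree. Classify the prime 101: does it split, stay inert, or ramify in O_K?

d = 101 ≡ 1 (mod 4), so O_K = ℤ[(1+√101)/2] and disc(K) = d = 101.
101 divides disc(K) = 101, so 101 ramifies.

ramifies in O_K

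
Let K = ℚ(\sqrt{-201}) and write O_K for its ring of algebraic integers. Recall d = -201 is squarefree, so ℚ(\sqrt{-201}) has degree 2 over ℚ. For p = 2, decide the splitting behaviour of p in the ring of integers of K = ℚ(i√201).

Since -201 ≢ 1 mod 4, the ring of integers is ℤ[√-201] with discriminant 4·(-201) = -804.
2 divides disc(K) = -804, so 2 ramifies.

ramified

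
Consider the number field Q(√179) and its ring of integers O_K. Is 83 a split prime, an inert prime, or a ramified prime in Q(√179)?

inert

d = 179 ≡ 3 (mod 4), so O_K = ℤ[√179] and disc(K) = 4d = 716.
Since gcd(83, 716) = 1 the prime 83 does not ramify.
Legendre symbol by Euler's criterion: (179/83) ≡ 179^41 ≡ 82 (mod 83), i.e. (179/83) = -1.
d is a non-residue mod p, hence 83 remains inert in O_K.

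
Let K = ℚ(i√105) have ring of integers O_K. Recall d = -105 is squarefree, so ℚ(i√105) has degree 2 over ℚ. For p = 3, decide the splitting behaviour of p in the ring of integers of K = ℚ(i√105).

d = -105 ≡ 3 (mod 4), so O_K = ℤ[√-105] and disc(K) = 4d = -420.
disc(K) = -420 = 3·(-140), so p = 3 is ramified.

ramified — (3) = 𝔭²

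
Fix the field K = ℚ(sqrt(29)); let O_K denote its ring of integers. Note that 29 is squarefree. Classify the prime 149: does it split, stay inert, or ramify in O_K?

149 splits in O_K

29 mod 4 = 1, hence disc K = 29 and O_K = ℤ[(1+√29)/2].
Since gcd(149, 29) = 1 the prime 149 does not ramify.
Euler's criterion: 29^74 mod 149 = 1. Thus (29|149) = 1.
d is a quadratic residue mod p, hence 149 splits in O_K.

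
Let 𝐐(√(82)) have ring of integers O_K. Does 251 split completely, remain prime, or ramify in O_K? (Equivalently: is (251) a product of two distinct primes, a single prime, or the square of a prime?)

d = 82 ≡ 2 (mod 4), so O_K = ℤ[√82] and disc(K) = 4d = 328.
Since gcd(251, 328) = 1 the prime 251 does not ramify.
Compute (82/251) via Euler: 82^((251-1)/2) mod 251 = 250, so (82/251) = -1.
(82/251) = -1, so 251 is inert.

remains prime (inert)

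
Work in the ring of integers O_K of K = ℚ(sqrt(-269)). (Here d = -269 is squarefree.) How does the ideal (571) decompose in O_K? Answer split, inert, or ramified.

p splits

d = -269 ≡ 3 (mod 4), so O_K = ℤ[√-269] and disc(K) = 4d = -1076.
Since gcd(571, -1076) = 1 the prime 571 does not ramify.
(-269/571) = 302^285 mod 571 = 1, giving Legendre symbol 1.
Legendre symbol 1 ⇒ 571 is split.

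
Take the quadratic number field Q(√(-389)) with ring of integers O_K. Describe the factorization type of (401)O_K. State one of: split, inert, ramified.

-389 mod 4 = 3, hence disc K = 4·(-389) = -1556 and O_K = ℤ[√-389].
Since gcd(401, -1556) = 1 the prime 401 does not ramify.
Euler's criterion: (-389)^200 mod 401 = 400. Thus (-389|401) = -1.
d is a non-residue mod p, hence 401 remains inert in O_K.

p is inert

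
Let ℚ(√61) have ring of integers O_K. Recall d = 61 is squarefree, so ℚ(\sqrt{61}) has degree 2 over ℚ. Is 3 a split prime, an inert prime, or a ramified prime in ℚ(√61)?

d = 61 ≡ 1 (mod 4), so O_K = ℤ[(1+√61)/2] and disc(K) = d = 61.
Since gcd(3, 61) = 1 the prime 3 does not ramify.
Compute (61/3) via Euler: 1^((3-1)/2) mod 3 = 1, so (61/3) = 1.
d is a quadratic residue mod p, hence 3 splits in O_K.

p splits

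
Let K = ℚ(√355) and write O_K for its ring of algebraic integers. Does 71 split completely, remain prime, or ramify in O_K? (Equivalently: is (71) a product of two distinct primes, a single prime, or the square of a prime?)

ramified — (71) = 𝔭²

d = 355 ≡ 3 (mod 4), so O_K = ℤ[√355] and disc(K) = 4d = 1420.
71 divides disc(K) = 1420, so 71 ramifies.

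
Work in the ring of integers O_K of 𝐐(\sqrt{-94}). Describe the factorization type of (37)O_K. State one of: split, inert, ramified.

d = -94 ≡ 2 (mod 4), so O_K = ℤ[√-94] and disc(K) = 4d = -376.
Since gcd(37, -376) = 1 the prime 37 does not ramify.
Euler's criterion: (-94)^18 mod 37 = 36. Thus (-94|37) = -1.
Legendre symbol -1 ⇒ 37 is inert.

remains prime (inert)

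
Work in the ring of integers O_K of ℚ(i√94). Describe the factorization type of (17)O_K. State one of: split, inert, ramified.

17 splits in O_K

-94 mod 4 = 2, hence disc K = 4·(-94) = -376 and O_K = ℤ[√-94].
Since gcd(17, -376) = 1 the prime 17 does not ramify.
(-94/17) = 8^8 mod 17 = 1, giving Legendre symbol 1.
d is a quadratic residue mod p, hence 17 splits in O_K.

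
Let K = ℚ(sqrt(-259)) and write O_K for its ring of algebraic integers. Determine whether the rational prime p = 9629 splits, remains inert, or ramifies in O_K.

-259 mod 4 = 1, hence disc K = -259 and O_K = ℤ[(1+√-259)/2].
Since gcd(9629, -259) = 1 the prime 9629 does not ramify.
Euler's criterion: (-259)^4814 mod 9629 = 1. Thus (-259|9629) = 1.
Legendre symbol 1 ⇒ 9629 is split.

p splits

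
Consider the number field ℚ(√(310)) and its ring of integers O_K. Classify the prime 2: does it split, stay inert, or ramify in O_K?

310 mod 4 = 2, hence disc K = 4·310 = 1240 and O_K = ℤ[√310].
2 divides disc(K) = 1240, so 2 ramifies.

ramified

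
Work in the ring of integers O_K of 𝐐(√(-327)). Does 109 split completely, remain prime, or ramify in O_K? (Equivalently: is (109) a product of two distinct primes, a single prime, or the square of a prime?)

109 is ramified

Since -327 ≡ 1 mod 4, the ring of integers is ℤ[(1+√-327)/2] with discriminant -327.
disc(K) = -327 = 109·(-3), so p = 109 is ramified.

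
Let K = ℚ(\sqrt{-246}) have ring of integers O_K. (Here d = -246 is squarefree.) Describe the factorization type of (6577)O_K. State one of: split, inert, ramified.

remains prime (inert)

Since -246 ≢ 1 mod 4, the ring of integers is ℤ[√-246] with discriminant 4·(-246) = -984.
disc(K) = -984 is not divisible by 6577; 6577 is unramified.
(-246/6577) = 6331^3288 mod 6577 = 6576, giving Legendre symbol -1.
(-246/6577) = -1, so 6577 is inert.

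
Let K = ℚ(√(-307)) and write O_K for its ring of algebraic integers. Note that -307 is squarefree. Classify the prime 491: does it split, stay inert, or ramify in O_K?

d = -307 ≡ 1 (mod 4), so O_K = ℤ[(1+√-307)/2] and disc(K) = d = -307.
491 ∤ -307, so 491 is unramified.
Euler's criterion: (-307)^245 mod 491 = 1. Thus (-307|491) = 1.
Legendre symbol 1 ⇒ 491 is split.

split — (491) = 𝔭₁𝔭₂ with 𝔭₁ ≠ 𝔭₂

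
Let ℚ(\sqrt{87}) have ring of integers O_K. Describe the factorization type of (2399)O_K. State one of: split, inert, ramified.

inert

d = 87 ≡ 3 (mod 4), so O_K = ℤ[√87] and disc(K) = 4d = 348.
disc(K) = 348 is not divisible by 2399; 2399 is unramified.
(87/2399) = 87^1199 mod 2399 = 2398, giving Legendre symbol -1.
d is a non-residue mod p, hence 2399 remains inert in O_K.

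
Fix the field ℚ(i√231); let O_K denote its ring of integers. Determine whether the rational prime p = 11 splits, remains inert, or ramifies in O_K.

ramified

Since -231 ≡ 1 mod 4, the ring of integers is ℤ[(1+√-231)/2] with discriminant -231.
11 divides disc(K) = -231, so 11 ramifies.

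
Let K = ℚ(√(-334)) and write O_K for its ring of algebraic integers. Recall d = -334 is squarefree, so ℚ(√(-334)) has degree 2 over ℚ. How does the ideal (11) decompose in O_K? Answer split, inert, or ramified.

remains prime (inert)

-334 mod 4 = 2, hence disc K = 4·(-334) = -1336 and O_K = ℤ[√-334].
11 ∤ -1336, so 11 is unramified.
Euler's criterion: (-334)^5 mod 11 = 10. Thus (-334|11) = -1.
Legendre symbol -1 ⇒ 11 is inert.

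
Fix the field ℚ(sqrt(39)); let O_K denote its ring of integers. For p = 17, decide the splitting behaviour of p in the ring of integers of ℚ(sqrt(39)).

inert — (17) stays prime in O_K

d = 39 ≡ 3 (mod 4), so O_K = ℤ[√39] and disc(K) = 4d = 156.
disc(K) = 156 is not divisible by 17; 17 is unramified.
Compute (39/17) via Euler: 5^((17-1)/2) mod 17 = 16, so (39/17) = -1.
d is a non-residue mod p, hence 17 remains inert in O_K.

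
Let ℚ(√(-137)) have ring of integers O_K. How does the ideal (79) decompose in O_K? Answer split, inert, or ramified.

-137 mod 4 = 3, hence disc K = 4·(-137) = -548 and O_K = ℤ[√-137].
disc(K) = -548 is not divisible by 79; 79 is unramified.
(-137/79) = 21^39 mod 79 = 1, giving Legendre symbol 1.
Legendre symbol 1 ⇒ 79 is split.

79 splits in O_K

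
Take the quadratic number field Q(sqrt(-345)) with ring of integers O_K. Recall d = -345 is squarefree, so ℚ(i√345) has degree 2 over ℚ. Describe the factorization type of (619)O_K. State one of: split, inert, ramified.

split

-345 mod 4 = 3, hence disc K = 4·(-345) = -1380 and O_K = ℤ[√-345].
619 ∤ -1380, so 619 is unramified.
Euler's criterion: (-345)^309 mod 619 = 1. Thus (-345|619) = 1.
d is a quadratic residue mod p, hence 619 splits in O_K.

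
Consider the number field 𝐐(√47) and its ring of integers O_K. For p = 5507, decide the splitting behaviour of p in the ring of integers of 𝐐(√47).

p is inert

Since 47 ≢ 1 mod 4, the ring of integers is ℤ[√47] with discriminant 4·47 = 188.
Since gcd(5507, 188) = 1 the prime 5507 does not ramify.
(47/5507) = 47^2753 mod 5507 = 5506, giving Legendre symbol -1.
d is a non-residue mod p, hence 5507 remains inert in O_K.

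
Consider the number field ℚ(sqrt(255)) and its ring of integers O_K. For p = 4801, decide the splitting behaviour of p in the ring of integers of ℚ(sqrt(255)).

d = 255 ≡ 3 (mod 4), so O_K = ℤ[√255] and disc(K) = 4d = 1020.
4801 ∤ 1020, so 4801 is unramified.
Compute (255/4801) via Euler: 255^((4801-1)/2) mod 4801 = 4800, so (255/4801) = -1.
Legendre symbol -1 ⇒ 4801 is inert.

4801 remains inert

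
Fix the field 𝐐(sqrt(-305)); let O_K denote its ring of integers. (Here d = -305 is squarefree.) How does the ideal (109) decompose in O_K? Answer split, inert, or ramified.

split

d = -305 ≡ 3 (mod 4), so O_K = ℤ[√-305] and disc(K) = 4d = -1220.
Since gcd(109, -1220) = 1 the prime 109 does not ramify.
Euler's criterion: (-305)^54 mod 109 = 1. Thus (-305|109) = 1.
d is a quadratic residue mod p, hence 109 splits in O_K.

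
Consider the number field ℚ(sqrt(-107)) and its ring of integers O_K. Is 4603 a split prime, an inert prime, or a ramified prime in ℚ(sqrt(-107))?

Since -107 ≡ 1 mod 4, the ring of integers is ℤ[(1+√-107)/2] with discriminant -107.
Since gcd(4603, -107) = 1 the prime 4603 does not ramify.
Legendre symbol by Euler's criterion: (-107/4603) ≡ (-107)^2301 ≡ 4602 (mod 4603), i.e. (-107/4603) = -1.
d is a non-residue mod p, hence 4603 remains inert in O_K.

remains prime (inert)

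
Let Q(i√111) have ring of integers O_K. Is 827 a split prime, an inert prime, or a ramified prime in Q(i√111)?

-111 mod 4 = 1, hence disc K = -111 and O_K = ℤ[(1+√-111)/2].
827 ∤ -111, so 827 is unramified.
Legendre symbol by Euler's criterion: (-111/827) ≡ (-111)^413 ≡ 1 (mod 827), i.e. (-111/827) = 1.
Legendre symbol 1 ⇒ 827 is split.

splits completely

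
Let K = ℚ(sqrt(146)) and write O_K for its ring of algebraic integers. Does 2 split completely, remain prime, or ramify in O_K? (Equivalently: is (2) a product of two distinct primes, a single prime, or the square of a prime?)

d = 146 ≡ 2 (mod 4), so O_K = ℤ[√146] and disc(K) = 4d = 584.
2 divides disc(K) = 584, so 2 ramifies.

2 is ramified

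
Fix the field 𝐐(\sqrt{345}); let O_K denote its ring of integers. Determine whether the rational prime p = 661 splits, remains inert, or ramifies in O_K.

inert

Since 345 ≡ 1 mod 4, the ring of integers is ℤ[(1+√345)/2] with discriminant 345.
disc(K) = 345 is not divisible by 661; 661 is unramified.
(345/661) = 345^330 mod 661 = 660, giving Legendre symbol -1.
d is a non-residue mod p, hence 661 remains inert in O_K.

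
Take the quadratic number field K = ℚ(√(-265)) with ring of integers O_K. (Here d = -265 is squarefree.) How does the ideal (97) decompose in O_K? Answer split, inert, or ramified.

Since -265 ≢ 1 mod 4, the ring of integers is ℤ[√-265] with discriminant 4·(-265) = -1060.
Since gcd(97, -1060) = 1 the prime 97 does not ramify.
Legendre symbol by Euler's criterion: (-265/97) ≡ (-265)^48 ≡ 96 (mod 97), i.e. (-265/97) = -1.
d is a non-residue mod p, hence 97 remains inert in O_K.

inert — (97) stays prime in O_K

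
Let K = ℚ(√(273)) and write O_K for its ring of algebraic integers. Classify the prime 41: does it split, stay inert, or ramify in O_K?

Since 273 ≡ 1 mod 4, the ring of integers is ℤ[(1+√273)/2] with discriminant 273.
41 ∤ 273, so 41 is unramified.
(273/41) = 27^20 mod 41 = 40, giving Legendre symbol -1.
Legendre symbol -1 ⇒ 41 is inert.

41 remains inert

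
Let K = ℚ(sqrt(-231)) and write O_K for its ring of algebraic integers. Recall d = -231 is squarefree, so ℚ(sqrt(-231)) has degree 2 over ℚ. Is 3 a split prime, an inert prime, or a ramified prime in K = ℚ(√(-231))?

ramifies in O_K

d = -231 ≡ 1 (mod 4), so O_K = ℤ[(1+√-231)/2] and disc(K) = d = -231.
disc(K) = -231 = 3·(-77), so p = 3 is ramified.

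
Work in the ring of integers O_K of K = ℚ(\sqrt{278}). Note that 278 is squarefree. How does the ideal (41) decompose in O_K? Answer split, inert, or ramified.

278 mod 4 = 2, hence disc K = 4·278 = 1112 and O_K = ℤ[√278].
Since gcd(41, 1112) = 1 the prime 41 does not ramify.
Euler's criterion: 278^20 mod 41 = 1. Thus (278|41) = 1.
(278/41) = 1, so 41 splits.

p splits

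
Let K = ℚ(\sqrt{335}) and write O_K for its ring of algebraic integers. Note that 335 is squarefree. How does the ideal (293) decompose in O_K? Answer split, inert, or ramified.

d = 335 ≡ 3 (mod 4), so O_K = ℤ[√335] and disc(K) = 4d = 1340.
disc(K) = 1340 is not divisible by 293; 293 is unramified.
Legendre symbol by Euler's criterion: (335/293) ≡ 335^146 ≡ 292 (mod 293), i.e. (335/293) = -1.
Legendre symbol -1 ⇒ 293 is inert.

remains prime (inert)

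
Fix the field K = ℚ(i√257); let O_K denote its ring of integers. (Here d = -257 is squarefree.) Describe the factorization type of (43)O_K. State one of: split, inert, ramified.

split — (43) = 𝔭₁𝔭₂ with 𝔭₁ ≠ 𝔭₂

Since -257 ≢ 1 mod 4, the ring of integers is ℤ[√-257] with discriminant 4·(-257) = -1028.
43 ∤ -1028, so 43 is unramified.
(-257/43) = 1^21 mod 43 = 1, giving Legendre symbol 1.
(-257/43) = 1, so 43 splits.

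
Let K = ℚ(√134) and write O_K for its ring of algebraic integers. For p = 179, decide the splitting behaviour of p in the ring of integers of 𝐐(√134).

d = 134 ≡ 2 (mod 4), so O_K = ℤ[√134] and disc(K) = 4d = 536.
Since gcd(179, 536) = 1 the prime 179 does not ramify.
Euler's criterion: 134^89 mod 179 = 178. Thus (134|179) = -1.
(134/179) = -1, so 179 is inert.

179 remains inert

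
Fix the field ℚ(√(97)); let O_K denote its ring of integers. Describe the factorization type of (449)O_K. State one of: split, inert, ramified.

Since 97 ≡ 1 mod 4, the ring of integers is ℤ[(1+√97)/2] with discriminant 97.
Since gcd(449, 97) = 1 the prime 449 does not ramify.
(97/449) = 97^224 mod 449 = 1, giving Legendre symbol 1.
Legendre symbol 1 ⇒ 449 is split.

p splits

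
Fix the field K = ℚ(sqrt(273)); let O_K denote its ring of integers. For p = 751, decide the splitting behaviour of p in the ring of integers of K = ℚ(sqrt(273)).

splits completely

d = 273 ≡ 1 (mod 4), so O_K = ℤ[(1+√273)/2] and disc(K) = d = 273.
751 ∤ 273, so 751 is unramified.
Compute (273/751) via Euler: 273^((751-1)/2) mod 751 = 1, so (273/751) = 1.
d is a quadratic residue mod p, hence 751 splits in O_K.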